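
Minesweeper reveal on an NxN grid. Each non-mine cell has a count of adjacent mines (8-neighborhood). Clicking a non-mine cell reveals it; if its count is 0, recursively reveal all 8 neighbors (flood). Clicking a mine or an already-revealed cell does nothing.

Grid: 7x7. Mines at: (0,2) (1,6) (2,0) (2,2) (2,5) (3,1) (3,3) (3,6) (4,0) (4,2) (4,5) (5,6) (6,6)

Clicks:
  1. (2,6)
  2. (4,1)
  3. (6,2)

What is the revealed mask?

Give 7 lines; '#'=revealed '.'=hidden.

Click 1 (2,6) count=3: revealed 1 new [(2,6)] -> total=1
Click 2 (4,1) count=3: revealed 1 new [(4,1)] -> total=2
Click 3 (6,2) count=0: revealed 12 new [(5,0) (5,1) (5,2) (5,3) (5,4) (5,5) (6,0) (6,1) (6,2) (6,3) (6,4) (6,5)] -> total=14

Answer: .......
.......
......#
.......
.#.....
######.
######.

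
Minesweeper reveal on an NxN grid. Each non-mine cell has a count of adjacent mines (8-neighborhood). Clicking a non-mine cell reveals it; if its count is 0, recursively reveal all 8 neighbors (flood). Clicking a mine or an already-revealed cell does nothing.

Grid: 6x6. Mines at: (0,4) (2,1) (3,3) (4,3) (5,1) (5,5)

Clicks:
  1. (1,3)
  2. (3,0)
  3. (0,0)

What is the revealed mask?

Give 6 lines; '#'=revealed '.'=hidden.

Click 1 (1,3) count=1: revealed 1 new [(1,3)] -> total=1
Click 2 (3,0) count=1: revealed 1 new [(3,0)] -> total=2
Click 3 (0,0) count=0: revealed 7 new [(0,0) (0,1) (0,2) (0,3) (1,0) (1,1) (1,2)] -> total=9

Answer: ####..
####..
......
#.....
......
......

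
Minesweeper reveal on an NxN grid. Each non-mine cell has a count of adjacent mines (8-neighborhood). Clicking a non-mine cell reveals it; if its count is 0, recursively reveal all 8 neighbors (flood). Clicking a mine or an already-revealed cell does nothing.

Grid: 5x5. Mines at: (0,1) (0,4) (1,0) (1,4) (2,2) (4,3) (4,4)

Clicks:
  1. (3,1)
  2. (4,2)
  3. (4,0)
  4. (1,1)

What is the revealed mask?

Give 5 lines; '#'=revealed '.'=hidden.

Answer: .....
.#...
##...
###..
###..

Derivation:
Click 1 (3,1) count=1: revealed 1 new [(3,1)] -> total=1
Click 2 (4,2) count=1: revealed 1 new [(4,2)] -> total=2
Click 3 (4,0) count=0: revealed 6 new [(2,0) (2,1) (3,0) (3,2) (4,0) (4,1)] -> total=8
Click 4 (1,1) count=3: revealed 1 new [(1,1)] -> total=9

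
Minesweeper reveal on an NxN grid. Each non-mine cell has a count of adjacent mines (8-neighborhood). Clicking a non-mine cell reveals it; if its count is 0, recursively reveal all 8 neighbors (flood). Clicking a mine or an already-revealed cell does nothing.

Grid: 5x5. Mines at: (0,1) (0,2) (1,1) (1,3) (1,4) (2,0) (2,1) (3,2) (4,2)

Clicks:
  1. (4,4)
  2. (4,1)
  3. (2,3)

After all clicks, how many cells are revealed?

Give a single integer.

Answer: 7

Derivation:
Click 1 (4,4) count=0: revealed 6 new [(2,3) (2,4) (3,3) (3,4) (4,3) (4,4)] -> total=6
Click 2 (4,1) count=2: revealed 1 new [(4,1)] -> total=7
Click 3 (2,3) count=3: revealed 0 new [(none)] -> total=7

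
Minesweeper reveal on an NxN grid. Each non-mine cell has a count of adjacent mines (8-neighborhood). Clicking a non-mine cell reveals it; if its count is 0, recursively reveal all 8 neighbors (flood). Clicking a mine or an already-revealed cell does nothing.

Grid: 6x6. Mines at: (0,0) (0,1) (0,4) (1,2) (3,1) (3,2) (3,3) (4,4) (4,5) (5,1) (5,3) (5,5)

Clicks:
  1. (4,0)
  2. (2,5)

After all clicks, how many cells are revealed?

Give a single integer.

Answer: 7

Derivation:
Click 1 (4,0) count=2: revealed 1 new [(4,0)] -> total=1
Click 2 (2,5) count=0: revealed 6 new [(1,4) (1,5) (2,4) (2,5) (3,4) (3,5)] -> total=7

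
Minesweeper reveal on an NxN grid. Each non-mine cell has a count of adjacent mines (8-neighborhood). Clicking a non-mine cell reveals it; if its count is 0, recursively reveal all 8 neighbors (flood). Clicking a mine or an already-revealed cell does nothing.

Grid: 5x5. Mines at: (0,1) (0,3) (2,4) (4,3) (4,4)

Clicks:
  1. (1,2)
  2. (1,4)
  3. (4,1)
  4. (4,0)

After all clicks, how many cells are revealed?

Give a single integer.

Answer: 16

Derivation:
Click 1 (1,2) count=2: revealed 1 new [(1,2)] -> total=1
Click 2 (1,4) count=2: revealed 1 new [(1,4)] -> total=2
Click 3 (4,1) count=0: revealed 14 new [(1,0) (1,1) (1,3) (2,0) (2,1) (2,2) (2,3) (3,0) (3,1) (3,2) (3,3) (4,0) (4,1) (4,2)] -> total=16
Click 4 (4,0) count=0: revealed 0 new [(none)] -> total=16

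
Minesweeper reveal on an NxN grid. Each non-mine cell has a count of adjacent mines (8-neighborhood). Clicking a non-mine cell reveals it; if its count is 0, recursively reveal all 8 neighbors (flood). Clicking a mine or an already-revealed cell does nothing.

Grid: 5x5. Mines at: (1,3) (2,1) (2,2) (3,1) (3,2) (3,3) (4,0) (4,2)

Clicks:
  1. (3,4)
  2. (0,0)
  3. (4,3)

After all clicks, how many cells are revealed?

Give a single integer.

Click 1 (3,4) count=1: revealed 1 new [(3,4)] -> total=1
Click 2 (0,0) count=0: revealed 6 new [(0,0) (0,1) (0,2) (1,0) (1,1) (1,2)] -> total=7
Click 3 (4,3) count=3: revealed 1 new [(4,3)] -> total=8

Answer: 8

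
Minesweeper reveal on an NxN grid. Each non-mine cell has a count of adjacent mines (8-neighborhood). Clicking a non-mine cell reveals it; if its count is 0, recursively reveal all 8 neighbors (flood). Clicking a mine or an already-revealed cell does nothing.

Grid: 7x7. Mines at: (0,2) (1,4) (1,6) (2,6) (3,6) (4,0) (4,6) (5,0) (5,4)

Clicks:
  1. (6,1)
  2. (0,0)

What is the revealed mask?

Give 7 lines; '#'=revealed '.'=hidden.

Answer: ##.....
####...
######.
######.
.#####.
.###...
.###...

Derivation:
Click 1 (6,1) count=1: revealed 1 new [(6,1)] -> total=1
Click 2 (0,0) count=0: revealed 28 new [(0,0) (0,1) (1,0) (1,1) (1,2) (1,3) (2,0) (2,1) (2,2) (2,3) (2,4) (2,5) (3,0) (3,1) (3,2) (3,3) (3,4) (3,5) (4,1) (4,2) (4,3) (4,4) (4,5) (5,1) (5,2) (5,3) (6,2) (6,3)] -> total=29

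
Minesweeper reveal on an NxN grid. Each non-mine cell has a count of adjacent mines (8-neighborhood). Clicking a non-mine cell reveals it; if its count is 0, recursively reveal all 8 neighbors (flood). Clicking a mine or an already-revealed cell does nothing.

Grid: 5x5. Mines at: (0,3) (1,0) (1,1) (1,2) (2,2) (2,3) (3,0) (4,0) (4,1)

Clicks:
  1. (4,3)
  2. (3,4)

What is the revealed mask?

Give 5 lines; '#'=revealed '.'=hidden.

Click 1 (4,3) count=0: revealed 6 new [(3,2) (3,3) (3,4) (4,2) (4,3) (4,4)] -> total=6
Click 2 (3,4) count=1: revealed 0 new [(none)] -> total=6

Answer: .....
.....
.....
..###
..###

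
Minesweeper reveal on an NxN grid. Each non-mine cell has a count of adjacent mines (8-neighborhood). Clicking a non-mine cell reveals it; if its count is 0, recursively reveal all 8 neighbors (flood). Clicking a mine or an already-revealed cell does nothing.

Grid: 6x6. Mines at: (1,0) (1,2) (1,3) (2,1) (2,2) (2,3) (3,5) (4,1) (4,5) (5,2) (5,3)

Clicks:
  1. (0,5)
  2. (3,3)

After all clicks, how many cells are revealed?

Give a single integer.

Answer: 7

Derivation:
Click 1 (0,5) count=0: revealed 6 new [(0,4) (0,5) (1,4) (1,5) (2,4) (2,5)] -> total=6
Click 2 (3,3) count=2: revealed 1 new [(3,3)] -> total=7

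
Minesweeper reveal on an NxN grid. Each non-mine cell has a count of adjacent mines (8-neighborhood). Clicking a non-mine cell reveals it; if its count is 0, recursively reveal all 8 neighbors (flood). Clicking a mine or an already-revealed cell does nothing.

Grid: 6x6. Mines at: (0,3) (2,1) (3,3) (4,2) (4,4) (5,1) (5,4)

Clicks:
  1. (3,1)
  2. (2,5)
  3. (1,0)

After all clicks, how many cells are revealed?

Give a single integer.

Click 1 (3,1) count=2: revealed 1 new [(3,1)] -> total=1
Click 2 (2,5) count=0: revealed 8 new [(0,4) (0,5) (1,4) (1,5) (2,4) (2,5) (3,4) (3,5)] -> total=9
Click 3 (1,0) count=1: revealed 1 new [(1,0)] -> total=10

Answer: 10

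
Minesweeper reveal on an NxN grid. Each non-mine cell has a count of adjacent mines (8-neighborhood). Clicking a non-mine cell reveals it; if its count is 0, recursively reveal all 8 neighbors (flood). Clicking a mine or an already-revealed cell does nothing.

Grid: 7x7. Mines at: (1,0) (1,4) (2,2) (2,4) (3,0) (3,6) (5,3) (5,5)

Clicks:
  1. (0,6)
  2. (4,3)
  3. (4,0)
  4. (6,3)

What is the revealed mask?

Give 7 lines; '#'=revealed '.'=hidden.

Click 1 (0,6) count=0: revealed 6 new [(0,5) (0,6) (1,5) (1,6) (2,5) (2,6)] -> total=6
Click 2 (4,3) count=1: revealed 1 new [(4,3)] -> total=7
Click 3 (4,0) count=1: revealed 1 new [(4,0)] -> total=8
Click 4 (6,3) count=1: revealed 1 new [(6,3)] -> total=9

Answer: .....##
.....##
.....##
.......
#..#...
.......
...#...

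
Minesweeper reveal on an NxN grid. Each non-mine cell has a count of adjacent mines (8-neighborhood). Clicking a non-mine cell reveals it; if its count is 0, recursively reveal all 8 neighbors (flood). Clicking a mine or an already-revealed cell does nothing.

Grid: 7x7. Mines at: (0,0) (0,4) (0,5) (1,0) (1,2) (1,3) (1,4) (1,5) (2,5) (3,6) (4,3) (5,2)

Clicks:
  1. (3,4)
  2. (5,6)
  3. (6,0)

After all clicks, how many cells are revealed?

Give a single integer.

Answer: 25

Derivation:
Click 1 (3,4) count=2: revealed 1 new [(3,4)] -> total=1
Click 2 (5,6) count=0: revealed 11 new [(4,4) (4,5) (4,6) (5,3) (5,4) (5,5) (5,6) (6,3) (6,4) (6,5) (6,6)] -> total=12
Click 3 (6,0) count=0: revealed 13 new [(2,0) (2,1) (2,2) (3,0) (3,1) (3,2) (4,0) (4,1) (4,2) (5,0) (5,1) (6,0) (6,1)] -> total=25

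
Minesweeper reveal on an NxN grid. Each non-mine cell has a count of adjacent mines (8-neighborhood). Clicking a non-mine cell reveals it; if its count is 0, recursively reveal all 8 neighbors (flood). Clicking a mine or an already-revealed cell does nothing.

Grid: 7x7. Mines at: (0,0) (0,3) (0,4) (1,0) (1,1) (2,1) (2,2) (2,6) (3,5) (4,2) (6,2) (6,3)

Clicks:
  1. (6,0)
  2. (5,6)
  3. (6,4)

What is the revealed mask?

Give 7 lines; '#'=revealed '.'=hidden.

Click 1 (6,0) count=0: revealed 8 new [(3,0) (3,1) (4,0) (4,1) (5,0) (5,1) (6,0) (6,1)] -> total=8
Click 2 (5,6) count=0: revealed 9 new [(4,4) (4,5) (4,6) (5,4) (5,5) (5,6) (6,4) (6,5) (6,6)] -> total=17
Click 3 (6,4) count=1: revealed 0 new [(none)] -> total=17

Answer: .......
.......
.......
##.....
##..###
##..###
##..###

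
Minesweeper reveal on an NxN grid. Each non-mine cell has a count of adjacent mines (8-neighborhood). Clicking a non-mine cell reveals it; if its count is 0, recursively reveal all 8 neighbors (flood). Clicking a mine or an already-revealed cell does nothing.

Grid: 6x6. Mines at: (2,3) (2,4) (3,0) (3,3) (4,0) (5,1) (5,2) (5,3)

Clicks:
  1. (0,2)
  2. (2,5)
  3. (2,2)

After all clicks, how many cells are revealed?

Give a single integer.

Answer: 16

Derivation:
Click 1 (0,2) count=0: revealed 15 new [(0,0) (0,1) (0,2) (0,3) (0,4) (0,5) (1,0) (1,1) (1,2) (1,3) (1,4) (1,5) (2,0) (2,1) (2,2)] -> total=15
Click 2 (2,5) count=1: revealed 1 new [(2,5)] -> total=16
Click 3 (2,2) count=2: revealed 0 new [(none)] -> total=16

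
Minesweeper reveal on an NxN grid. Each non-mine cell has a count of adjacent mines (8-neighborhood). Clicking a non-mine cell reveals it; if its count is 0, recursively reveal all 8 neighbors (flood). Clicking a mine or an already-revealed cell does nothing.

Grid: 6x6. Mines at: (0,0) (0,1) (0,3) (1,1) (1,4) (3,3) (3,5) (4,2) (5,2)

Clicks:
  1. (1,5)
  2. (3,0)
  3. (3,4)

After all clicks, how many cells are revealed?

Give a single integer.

Answer: 10

Derivation:
Click 1 (1,5) count=1: revealed 1 new [(1,5)] -> total=1
Click 2 (3,0) count=0: revealed 8 new [(2,0) (2,1) (3,0) (3,1) (4,0) (4,1) (5,0) (5,1)] -> total=9
Click 3 (3,4) count=2: revealed 1 new [(3,4)] -> total=10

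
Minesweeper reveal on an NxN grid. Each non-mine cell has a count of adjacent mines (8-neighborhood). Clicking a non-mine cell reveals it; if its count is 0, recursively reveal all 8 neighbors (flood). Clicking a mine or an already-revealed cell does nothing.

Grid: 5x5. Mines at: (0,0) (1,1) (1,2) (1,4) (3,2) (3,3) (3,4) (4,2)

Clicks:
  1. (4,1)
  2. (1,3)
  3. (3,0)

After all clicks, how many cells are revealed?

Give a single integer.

Answer: 7

Derivation:
Click 1 (4,1) count=2: revealed 1 new [(4,1)] -> total=1
Click 2 (1,3) count=2: revealed 1 new [(1,3)] -> total=2
Click 3 (3,0) count=0: revealed 5 new [(2,0) (2,1) (3,0) (3,1) (4,0)] -> total=7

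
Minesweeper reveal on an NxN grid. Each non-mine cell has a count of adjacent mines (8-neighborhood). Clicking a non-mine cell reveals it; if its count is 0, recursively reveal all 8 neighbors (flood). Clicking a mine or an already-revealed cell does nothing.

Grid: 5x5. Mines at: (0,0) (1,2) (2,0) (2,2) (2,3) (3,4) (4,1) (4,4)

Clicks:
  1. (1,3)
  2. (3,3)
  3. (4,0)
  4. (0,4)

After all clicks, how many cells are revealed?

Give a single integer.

Answer: 6

Derivation:
Click 1 (1,3) count=3: revealed 1 new [(1,3)] -> total=1
Click 2 (3,3) count=4: revealed 1 new [(3,3)] -> total=2
Click 3 (4,0) count=1: revealed 1 new [(4,0)] -> total=3
Click 4 (0,4) count=0: revealed 3 new [(0,3) (0,4) (1,4)] -> total=6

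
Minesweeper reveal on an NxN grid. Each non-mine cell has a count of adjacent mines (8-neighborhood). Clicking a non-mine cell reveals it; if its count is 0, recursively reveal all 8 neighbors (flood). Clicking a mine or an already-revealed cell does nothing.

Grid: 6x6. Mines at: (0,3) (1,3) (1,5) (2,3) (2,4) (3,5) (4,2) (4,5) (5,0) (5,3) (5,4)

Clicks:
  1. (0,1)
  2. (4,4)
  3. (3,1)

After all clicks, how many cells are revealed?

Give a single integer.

Answer: 15

Derivation:
Click 1 (0,1) count=0: revealed 14 new [(0,0) (0,1) (0,2) (1,0) (1,1) (1,2) (2,0) (2,1) (2,2) (3,0) (3,1) (3,2) (4,0) (4,1)] -> total=14
Click 2 (4,4) count=4: revealed 1 new [(4,4)] -> total=15
Click 3 (3,1) count=1: revealed 0 new [(none)] -> total=15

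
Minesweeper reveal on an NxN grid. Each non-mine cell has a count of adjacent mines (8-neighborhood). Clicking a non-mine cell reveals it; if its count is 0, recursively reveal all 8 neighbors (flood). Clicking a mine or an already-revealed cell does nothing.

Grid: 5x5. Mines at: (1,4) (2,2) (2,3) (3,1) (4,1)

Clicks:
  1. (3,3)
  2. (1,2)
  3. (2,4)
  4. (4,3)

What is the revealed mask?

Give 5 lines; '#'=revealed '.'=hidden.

Answer: .....
..#..
....#
..###
..###

Derivation:
Click 1 (3,3) count=2: revealed 1 new [(3,3)] -> total=1
Click 2 (1,2) count=2: revealed 1 new [(1,2)] -> total=2
Click 3 (2,4) count=2: revealed 1 new [(2,4)] -> total=3
Click 4 (4,3) count=0: revealed 5 new [(3,2) (3,4) (4,2) (4,3) (4,4)] -> total=8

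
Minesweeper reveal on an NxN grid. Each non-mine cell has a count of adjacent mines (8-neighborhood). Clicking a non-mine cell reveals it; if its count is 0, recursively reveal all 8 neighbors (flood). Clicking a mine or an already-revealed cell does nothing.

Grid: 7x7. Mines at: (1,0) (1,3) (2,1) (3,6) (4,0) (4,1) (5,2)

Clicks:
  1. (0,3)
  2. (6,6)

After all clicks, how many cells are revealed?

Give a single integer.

Answer: 22

Derivation:
Click 1 (0,3) count=1: revealed 1 new [(0,3)] -> total=1
Click 2 (6,6) count=0: revealed 21 new [(2,2) (2,3) (2,4) (2,5) (3,2) (3,3) (3,4) (3,5) (4,2) (4,3) (4,4) (4,5) (4,6) (5,3) (5,4) (5,5) (5,6) (6,3) (6,4) (6,5) (6,6)] -> total=22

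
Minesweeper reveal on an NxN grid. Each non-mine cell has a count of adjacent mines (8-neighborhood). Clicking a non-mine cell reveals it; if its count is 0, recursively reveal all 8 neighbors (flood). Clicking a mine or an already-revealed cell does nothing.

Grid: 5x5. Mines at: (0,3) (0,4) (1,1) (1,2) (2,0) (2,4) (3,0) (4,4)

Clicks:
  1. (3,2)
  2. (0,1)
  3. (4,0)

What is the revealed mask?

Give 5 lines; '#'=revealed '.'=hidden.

Answer: .#...
.....
.###.
.###.
####.

Derivation:
Click 1 (3,2) count=0: revealed 9 new [(2,1) (2,2) (2,3) (3,1) (3,2) (3,3) (4,1) (4,2) (4,3)] -> total=9
Click 2 (0,1) count=2: revealed 1 new [(0,1)] -> total=10
Click 3 (4,0) count=1: revealed 1 new [(4,0)] -> total=11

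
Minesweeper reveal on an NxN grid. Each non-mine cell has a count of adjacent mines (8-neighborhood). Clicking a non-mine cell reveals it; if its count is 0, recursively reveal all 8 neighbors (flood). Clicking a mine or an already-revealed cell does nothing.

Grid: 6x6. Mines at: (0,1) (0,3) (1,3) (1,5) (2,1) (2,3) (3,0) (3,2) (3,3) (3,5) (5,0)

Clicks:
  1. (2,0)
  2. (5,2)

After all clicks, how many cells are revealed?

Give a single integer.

Click 1 (2,0) count=2: revealed 1 new [(2,0)] -> total=1
Click 2 (5,2) count=0: revealed 10 new [(4,1) (4,2) (4,3) (4,4) (4,5) (5,1) (5,2) (5,3) (5,4) (5,5)] -> total=11

Answer: 11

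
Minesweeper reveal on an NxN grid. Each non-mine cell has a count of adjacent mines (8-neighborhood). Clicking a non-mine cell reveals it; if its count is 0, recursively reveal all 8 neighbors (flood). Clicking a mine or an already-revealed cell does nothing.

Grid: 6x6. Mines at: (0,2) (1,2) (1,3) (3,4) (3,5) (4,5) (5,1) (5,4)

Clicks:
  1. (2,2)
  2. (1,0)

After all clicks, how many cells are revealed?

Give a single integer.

Click 1 (2,2) count=2: revealed 1 new [(2,2)] -> total=1
Click 2 (1,0) count=0: revealed 15 new [(0,0) (0,1) (1,0) (1,1) (2,0) (2,1) (2,3) (3,0) (3,1) (3,2) (3,3) (4,0) (4,1) (4,2) (4,3)] -> total=16

Answer: 16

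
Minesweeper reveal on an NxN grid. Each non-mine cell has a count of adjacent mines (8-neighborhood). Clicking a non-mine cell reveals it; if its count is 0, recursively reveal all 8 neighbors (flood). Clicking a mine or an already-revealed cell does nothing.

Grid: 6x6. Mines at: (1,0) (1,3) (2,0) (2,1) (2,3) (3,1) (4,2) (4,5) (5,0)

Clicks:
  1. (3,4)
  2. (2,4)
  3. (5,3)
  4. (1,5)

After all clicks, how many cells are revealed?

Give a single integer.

Click 1 (3,4) count=2: revealed 1 new [(3,4)] -> total=1
Click 2 (2,4) count=2: revealed 1 new [(2,4)] -> total=2
Click 3 (5,3) count=1: revealed 1 new [(5,3)] -> total=3
Click 4 (1,5) count=0: revealed 6 new [(0,4) (0,5) (1,4) (1,5) (2,5) (3,5)] -> total=9

Answer: 9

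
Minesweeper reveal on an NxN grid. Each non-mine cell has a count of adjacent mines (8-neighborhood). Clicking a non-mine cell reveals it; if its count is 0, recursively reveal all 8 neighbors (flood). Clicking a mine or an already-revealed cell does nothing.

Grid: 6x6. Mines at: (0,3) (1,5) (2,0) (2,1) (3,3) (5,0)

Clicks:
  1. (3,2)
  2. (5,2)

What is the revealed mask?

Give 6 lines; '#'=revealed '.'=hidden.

Click 1 (3,2) count=2: revealed 1 new [(3,2)] -> total=1
Click 2 (5,2) count=0: revealed 14 new [(2,4) (2,5) (3,4) (3,5) (4,1) (4,2) (4,3) (4,4) (4,5) (5,1) (5,2) (5,3) (5,4) (5,5)] -> total=15

Answer: ......
......
....##
..#.##
.#####
.#####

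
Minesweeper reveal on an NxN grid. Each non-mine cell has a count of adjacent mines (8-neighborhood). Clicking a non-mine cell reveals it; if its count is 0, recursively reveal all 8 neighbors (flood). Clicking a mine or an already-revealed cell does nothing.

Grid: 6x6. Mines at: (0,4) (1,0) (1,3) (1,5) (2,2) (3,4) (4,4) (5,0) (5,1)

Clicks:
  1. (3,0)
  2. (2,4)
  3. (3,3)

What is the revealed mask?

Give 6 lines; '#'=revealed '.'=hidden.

Answer: ......
......
##..#.
##.#..
##....
......

Derivation:
Click 1 (3,0) count=0: revealed 6 new [(2,0) (2,1) (3,0) (3,1) (4,0) (4,1)] -> total=6
Click 2 (2,4) count=3: revealed 1 new [(2,4)] -> total=7
Click 3 (3,3) count=3: revealed 1 new [(3,3)] -> total=8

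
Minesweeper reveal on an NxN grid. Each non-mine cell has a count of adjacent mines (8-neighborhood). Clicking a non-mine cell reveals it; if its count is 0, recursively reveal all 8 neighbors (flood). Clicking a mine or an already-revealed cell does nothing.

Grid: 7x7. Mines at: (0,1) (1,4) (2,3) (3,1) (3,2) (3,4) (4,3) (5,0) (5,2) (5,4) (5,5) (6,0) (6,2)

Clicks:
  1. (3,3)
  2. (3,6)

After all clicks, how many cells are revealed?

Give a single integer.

Answer: 11

Derivation:
Click 1 (3,3) count=4: revealed 1 new [(3,3)] -> total=1
Click 2 (3,6) count=0: revealed 10 new [(0,5) (0,6) (1,5) (1,6) (2,5) (2,6) (3,5) (3,6) (4,5) (4,6)] -> total=11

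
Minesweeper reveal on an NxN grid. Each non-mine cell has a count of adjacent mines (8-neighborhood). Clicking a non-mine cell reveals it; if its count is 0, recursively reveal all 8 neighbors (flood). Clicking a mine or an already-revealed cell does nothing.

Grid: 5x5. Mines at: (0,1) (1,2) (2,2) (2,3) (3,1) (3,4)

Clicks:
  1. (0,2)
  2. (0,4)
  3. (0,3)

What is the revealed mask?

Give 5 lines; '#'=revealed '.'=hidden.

Click 1 (0,2) count=2: revealed 1 new [(0,2)] -> total=1
Click 2 (0,4) count=0: revealed 4 new [(0,3) (0,4) (1,3) (1,4)] -> total=5
Click 3 (0,3) count=1: revealed 0 new [(none)] -> total=5

Answer: ..###
...##
.....
.....
.....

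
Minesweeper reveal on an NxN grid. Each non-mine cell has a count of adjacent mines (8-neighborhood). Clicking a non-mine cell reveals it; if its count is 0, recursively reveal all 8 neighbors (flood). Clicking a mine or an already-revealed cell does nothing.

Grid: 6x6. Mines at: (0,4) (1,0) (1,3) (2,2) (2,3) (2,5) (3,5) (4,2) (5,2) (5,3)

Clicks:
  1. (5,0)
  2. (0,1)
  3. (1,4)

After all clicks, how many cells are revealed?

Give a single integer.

Answer: 10

Derivation:
Click 1 (5,0) count=0: revealed 8 new [(2,0) (2,1) (3,0) (3,1) (4,0) (4,1) (5,0) (5,1)] -> total=8
Click 2 (0,1) count=1: revealed 1 new [(0,1)] -> total=9
Click 3 (1,4) count=4: revealed 1 new [(1,4)] -> total=10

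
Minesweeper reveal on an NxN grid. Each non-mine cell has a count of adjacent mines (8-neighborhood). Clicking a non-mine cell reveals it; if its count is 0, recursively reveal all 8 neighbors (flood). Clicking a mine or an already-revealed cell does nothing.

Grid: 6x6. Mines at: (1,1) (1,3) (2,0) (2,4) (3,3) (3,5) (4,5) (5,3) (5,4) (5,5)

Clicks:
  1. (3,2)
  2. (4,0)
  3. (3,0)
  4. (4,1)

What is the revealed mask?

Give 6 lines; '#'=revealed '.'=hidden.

Click 1 (3,2) count=1: revealed 1 new [(3,2)] -> total=1
Click 2 (4,0) count=0: revealed 8 new [(3,0) (3,1) (4,0) (4,1) (4,2) (5,0) (5,1) (5,2)] -> total=9
Click 3 (3,0) count=1: revealed 0 new [(none)] -> total=9
Click 4 (4,1) count=0: revealed 0 new [(none)] -> total=9

Answer: ......
......
......
###...
###...
###...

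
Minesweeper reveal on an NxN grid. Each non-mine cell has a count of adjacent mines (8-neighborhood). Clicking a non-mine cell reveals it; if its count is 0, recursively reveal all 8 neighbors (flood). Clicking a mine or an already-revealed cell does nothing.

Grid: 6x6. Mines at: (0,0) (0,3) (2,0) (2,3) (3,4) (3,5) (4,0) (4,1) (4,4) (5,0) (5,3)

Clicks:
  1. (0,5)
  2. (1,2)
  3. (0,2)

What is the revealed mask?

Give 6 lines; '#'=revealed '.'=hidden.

Answer: ..#.##
..#.##
....##
......
......
......

Derivation:
Click 1 (0,5) count=0: revealed 6 new [(0,4) (0,5) (1,4) (1,5) (2,4) (2,5)] -> total=6
Click 2 (1,2) count=2: revealed 1 new [(1,2)] -> total=7
Click 3 (0,2) count=1: revealed 1 new [(0,2)] -> total=8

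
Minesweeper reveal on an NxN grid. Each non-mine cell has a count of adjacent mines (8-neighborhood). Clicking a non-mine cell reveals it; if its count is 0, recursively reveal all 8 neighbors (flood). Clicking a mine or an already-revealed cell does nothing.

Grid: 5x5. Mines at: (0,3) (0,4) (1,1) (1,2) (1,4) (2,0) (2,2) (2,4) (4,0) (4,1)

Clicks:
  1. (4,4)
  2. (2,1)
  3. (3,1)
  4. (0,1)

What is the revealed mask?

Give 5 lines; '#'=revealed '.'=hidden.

Answer: .#...
.....
.#...
.####
..###

Derivation:
Click 1 (4,4) count=0: revealed 6 new [(3,2) (3,3) (3,4) (4,2) (4,3) (4,4)] -> total=6
Click 2 (2,1) count=4: revealed 1 new [(2,1)] -> total=7
Click 3 (3,1) count=4: revealed 1 new [(3,1)] -> total=8
Click 4 (0,1) count=2: revealed 1 new [(0,1)] -> total=9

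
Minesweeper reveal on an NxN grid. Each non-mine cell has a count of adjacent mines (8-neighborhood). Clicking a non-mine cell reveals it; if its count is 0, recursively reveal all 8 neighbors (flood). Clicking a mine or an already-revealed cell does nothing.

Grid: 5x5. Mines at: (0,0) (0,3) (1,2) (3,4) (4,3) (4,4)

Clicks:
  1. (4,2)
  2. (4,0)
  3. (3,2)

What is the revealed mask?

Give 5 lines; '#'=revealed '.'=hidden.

Click 1 (4,2) count=1: revealed 1 new [(4,2)] -> total=1
Click 2 (4,0) count=0: revealed 10 new [(1,0) (1,1) (2,0) (2,1) (2,2) (3,0) (3,1) (3,2) (4,0) (4,1)] -> total=11
Click 3 (3,2) count=1: revealed 0 new [(none)] -> total=11

Answer: .....
##...
###..
###..
###..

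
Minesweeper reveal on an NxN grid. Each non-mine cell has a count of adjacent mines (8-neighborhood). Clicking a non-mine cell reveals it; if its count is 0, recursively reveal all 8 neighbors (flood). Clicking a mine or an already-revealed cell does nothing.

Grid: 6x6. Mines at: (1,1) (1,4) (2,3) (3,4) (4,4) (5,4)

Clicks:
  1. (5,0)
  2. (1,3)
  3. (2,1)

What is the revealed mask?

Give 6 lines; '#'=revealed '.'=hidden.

Answer: ......
...#..
###...
####..
####..
####..

Derivation:
Click 1 (5,0) count=0: revealed 15 new [(2,0) (2,1) (2,2) (3,0) (3,1) (3,2) (3,3) (4,0) (4,1) (4,2) (4,3) (5,0) (5,1) (5,2) (5,3)] -> total=15
Click 2 (1,3) count=2: revealed 1 new [(1,3)] -> total=16
Click 3 (2,1) count=1: revealed 0 new [(none)] -> total=16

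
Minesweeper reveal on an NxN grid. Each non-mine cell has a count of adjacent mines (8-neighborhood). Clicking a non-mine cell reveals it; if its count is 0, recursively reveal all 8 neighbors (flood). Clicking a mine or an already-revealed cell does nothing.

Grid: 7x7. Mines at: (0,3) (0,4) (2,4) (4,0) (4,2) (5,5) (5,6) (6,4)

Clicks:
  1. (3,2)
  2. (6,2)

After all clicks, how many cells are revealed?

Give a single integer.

Answer: 9

Derivation:
Click 1 (3,2) count=1: revealed 1 new [(3,2)] -> total=1
Click 2 (6,2) count=0: revealed 8 new [(5,0) (5,1) (5,2) (5,3) (6,0) (6,1) (6,2) (6,3)] -> total=9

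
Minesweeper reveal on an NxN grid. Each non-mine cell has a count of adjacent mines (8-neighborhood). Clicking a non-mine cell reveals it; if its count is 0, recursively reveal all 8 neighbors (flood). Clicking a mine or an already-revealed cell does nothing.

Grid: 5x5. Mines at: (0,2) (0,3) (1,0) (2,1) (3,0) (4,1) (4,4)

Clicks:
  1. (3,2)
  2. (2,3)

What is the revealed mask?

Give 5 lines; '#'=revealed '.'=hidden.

Click 1 (3,2) count=2: revealed 1 new [(3,2)] -> total=1
Click 2 (2,3) count=0: revealed 8 new [(1,2) (1,3) (1,4) (2,2) (2,3) (2,4) (3,3) (3,4)] -> total=9

Answer: .....
..###
..###
..###
.....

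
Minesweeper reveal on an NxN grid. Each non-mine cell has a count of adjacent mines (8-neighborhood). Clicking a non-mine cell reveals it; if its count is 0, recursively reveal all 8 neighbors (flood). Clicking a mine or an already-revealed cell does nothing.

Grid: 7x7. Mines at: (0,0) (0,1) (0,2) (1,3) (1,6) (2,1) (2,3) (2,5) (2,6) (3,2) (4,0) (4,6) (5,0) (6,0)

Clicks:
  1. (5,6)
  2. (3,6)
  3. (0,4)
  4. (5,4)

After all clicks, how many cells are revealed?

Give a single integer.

Click 1 (5,6) count=1: revealed 1 new [(5,6)] -> total=1
Click 2 (3,6) count=3: revealed 1 new [(3,6)] -> total=2
Click 3 (0,4) count=1: revealed 1 new [(0,4)] -> total=3
Click 4 (5,4) count=0: revealed 19 new [(3,3) (3,4) (3,5) (4,1) (4,2) (4,3) (4,4) (4,5) (5,1) (5,2) (5,3) (5,4) (5,5) (6,1) (6,2) (6,3) (6,4) (6,5) (6,6)] -> total=22

Answer: 22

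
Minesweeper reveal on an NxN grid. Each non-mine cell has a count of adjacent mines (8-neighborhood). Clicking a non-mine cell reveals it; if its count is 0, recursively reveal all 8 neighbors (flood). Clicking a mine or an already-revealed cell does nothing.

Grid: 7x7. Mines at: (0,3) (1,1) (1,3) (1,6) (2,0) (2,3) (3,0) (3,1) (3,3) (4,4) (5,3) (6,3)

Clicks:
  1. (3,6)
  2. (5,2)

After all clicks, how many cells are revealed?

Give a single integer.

Answer: 13

Derivation:
Click 1 (3,6) count=0: revealed 12 new [(2,5) (2,6) (3,5) (3,6) (4,5) (4,6) (5,4) (5,5) (5,6) (6,4) (6,5) (6,6)] -> total=12
Click 2 (5,2) count=2: revealed 1 new [(5,2)] -> total=13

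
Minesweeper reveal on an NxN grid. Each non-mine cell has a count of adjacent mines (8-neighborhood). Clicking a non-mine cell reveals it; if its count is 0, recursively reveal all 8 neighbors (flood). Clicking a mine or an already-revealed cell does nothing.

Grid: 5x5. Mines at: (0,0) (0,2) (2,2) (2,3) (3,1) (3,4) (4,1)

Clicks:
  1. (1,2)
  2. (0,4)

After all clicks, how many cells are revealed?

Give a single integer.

Answer: 5

Derivation:
Click 1 (1,2) count=3: revealed 1 new [(1,2)] -> total=1
Click 2 (0,4) count=0: revealed 4 new [(0,3) (0,4) (1,3) (1,4)] -> total=5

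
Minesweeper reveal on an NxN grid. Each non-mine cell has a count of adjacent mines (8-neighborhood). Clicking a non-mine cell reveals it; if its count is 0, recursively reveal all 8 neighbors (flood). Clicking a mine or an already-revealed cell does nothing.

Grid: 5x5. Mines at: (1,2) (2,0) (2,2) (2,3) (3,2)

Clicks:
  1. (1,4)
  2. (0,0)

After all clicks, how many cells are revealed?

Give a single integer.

Answer: 5

Derivation:
Click 1 (1,4) count=1: revealed 1 new [(1,4)] -> total=1
Click 2 (0,0) count=0: revealed 4 new [(0,0) (0,1) (1,0) (1,1)] -> total=5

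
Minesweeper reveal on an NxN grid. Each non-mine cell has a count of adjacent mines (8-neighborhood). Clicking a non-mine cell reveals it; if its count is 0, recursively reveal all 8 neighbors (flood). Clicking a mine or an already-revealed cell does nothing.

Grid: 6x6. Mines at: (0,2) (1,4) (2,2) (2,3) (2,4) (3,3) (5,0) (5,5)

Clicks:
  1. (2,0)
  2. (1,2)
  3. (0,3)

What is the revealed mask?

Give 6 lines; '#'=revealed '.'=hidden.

Click 1 (2,0) count=0: revealed 10 new [(0,0) (0,1) (1,0) (1,1) (2,0) (2,1) (3,0) (3,1) (4,0) (4,1)] -> total=10
Click 2 (1,2) count=3: revealed 1 new [(1,2)] -> total=11
Click 3 (0,3) count=2: revealed 1 new [(0,3)] -> total=12

Answer: ##.#..
###...
##....
##....
##....
......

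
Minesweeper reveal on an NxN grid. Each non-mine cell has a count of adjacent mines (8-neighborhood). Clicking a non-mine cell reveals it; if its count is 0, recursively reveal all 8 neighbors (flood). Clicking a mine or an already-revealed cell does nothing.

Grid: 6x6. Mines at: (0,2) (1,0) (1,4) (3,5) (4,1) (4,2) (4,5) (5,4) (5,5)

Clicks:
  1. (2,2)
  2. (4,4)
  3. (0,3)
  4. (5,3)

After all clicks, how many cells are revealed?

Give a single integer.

Click 1 (2,2) count=0: revealed 9 new [(1,1) (1,2) (1,3) (2,1) (2,2) (2,3) (3,1) (3,2) (3,3)] -> total=9
Click 2 (4,4) count=4: revealed 1 new [(4,4)] -> total=10
Click 3 (0,3) count=2: revealed 1 new [(0,3)] -> total=11
Click 4 (5,3) count=2: revealed 1 new [(5,3)] -> total=12

Answer: 12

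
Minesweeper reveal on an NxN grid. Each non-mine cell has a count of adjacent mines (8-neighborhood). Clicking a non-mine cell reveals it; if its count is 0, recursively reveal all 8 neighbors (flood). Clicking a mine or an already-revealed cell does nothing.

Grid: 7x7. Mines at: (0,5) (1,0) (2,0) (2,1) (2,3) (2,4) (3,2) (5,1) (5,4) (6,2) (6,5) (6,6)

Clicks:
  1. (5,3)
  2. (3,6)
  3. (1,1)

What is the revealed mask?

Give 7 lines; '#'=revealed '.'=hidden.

Click 1 (5,3) count=2: revealed 1 new [(5,3)] -> total=1
Click 2 (3,6) count=0: revealed 10 new [(1,5) (1,6) (2,5) (2,6) (3,5) (3,6) (4,5) (4,6) (5,5) (5,6)] -> total=11
Click 3 (1,1) count=3: revealed 1 new [(1,1)] -> total=12

Answer: .......
.#...##
.....##
.....##
.....##
...#.##
.......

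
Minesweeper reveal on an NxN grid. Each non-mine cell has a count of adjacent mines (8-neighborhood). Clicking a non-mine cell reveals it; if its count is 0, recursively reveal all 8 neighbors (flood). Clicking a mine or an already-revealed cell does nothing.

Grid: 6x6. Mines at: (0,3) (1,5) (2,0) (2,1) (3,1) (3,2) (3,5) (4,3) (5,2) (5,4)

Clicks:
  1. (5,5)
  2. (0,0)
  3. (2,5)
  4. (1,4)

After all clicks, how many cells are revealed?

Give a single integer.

Click 1 (5,5) count=1: revealed 1 new [(5,5)] -> total=1
Click 2 (0,0) count=0: revealed 6 new [(0,0) (0,1) (0,2) (1,0) (1,1) (1,2)] -> total=7
Click 3 (2,5) count=2: revealed 1 new [(2,5)] -> total=8
Click 4 (1,4) count=2: revealed 1 new [(1,4)] -> total=9

Answer: 9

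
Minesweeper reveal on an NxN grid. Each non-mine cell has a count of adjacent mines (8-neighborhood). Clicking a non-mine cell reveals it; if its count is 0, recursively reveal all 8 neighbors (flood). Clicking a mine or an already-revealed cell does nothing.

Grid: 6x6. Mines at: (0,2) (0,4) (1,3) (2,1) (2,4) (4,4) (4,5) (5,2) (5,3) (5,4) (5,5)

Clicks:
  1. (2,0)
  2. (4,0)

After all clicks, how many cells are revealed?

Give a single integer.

Click 1 (2,0) count=1: revealed 1 new [(2,0)] -> total=1
Click 2 (4,0) count=0: revealed 6 new [(3,0) (3,1) (4,0) (4,1) (5,0) (5,1)] -> total=7

Answer: 7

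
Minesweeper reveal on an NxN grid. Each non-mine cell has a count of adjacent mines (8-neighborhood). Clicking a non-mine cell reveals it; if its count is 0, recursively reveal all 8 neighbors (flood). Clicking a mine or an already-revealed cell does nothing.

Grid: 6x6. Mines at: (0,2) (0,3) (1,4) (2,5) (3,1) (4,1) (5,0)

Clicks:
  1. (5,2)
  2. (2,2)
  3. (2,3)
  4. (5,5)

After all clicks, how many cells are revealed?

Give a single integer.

Click 1 (5,2) count=1: revealed 1 new [(5,2)] -> total=1
Click 2 (2,2) count=1: revealed 1 new [(2,2)] -> total=2
Click 3 (2,3) count=1: revealed 1 new [(2,3)] -> total=3
Click 4 (5,5) count=0: revealed 12 new [(2,4) (3,2) (3,3) (3,4) (3,5) (4,2) (4,3) (4,4) (4,5) (5,3) (5,4) (5,5)] -> total=15

Answer: 15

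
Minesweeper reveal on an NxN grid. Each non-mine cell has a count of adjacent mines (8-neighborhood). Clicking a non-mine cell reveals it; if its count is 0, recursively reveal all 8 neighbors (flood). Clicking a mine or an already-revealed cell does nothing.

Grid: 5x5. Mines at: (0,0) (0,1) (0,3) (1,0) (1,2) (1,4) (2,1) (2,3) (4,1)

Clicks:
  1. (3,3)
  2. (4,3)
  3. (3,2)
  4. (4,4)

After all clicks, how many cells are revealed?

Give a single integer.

Answer: 6

Derivation:
Click 1 (3,3) count=1: revealed 1 new [(3,3)] -> total=1
Click 2 (4,3) count=0: revealed 5 new [(3,2) (3,4) (4,2) (4,3) (4,4)] -> total=6
Click 3 (3,2) count=3: revealed 0 new [(none)] -> total=6
Click 4 (4,4) count=0: revealed 0 new [(none)] -> total=6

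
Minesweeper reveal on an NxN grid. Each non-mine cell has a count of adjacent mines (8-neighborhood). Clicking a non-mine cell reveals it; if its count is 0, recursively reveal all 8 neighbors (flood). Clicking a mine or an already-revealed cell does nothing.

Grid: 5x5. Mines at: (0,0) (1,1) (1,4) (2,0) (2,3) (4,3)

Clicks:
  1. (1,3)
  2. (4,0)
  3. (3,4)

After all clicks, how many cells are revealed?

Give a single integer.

Click 1 (1,3) count=2: revealed 1 new [(1,3)] -> total=1
Click 2 (4,0) count=0: revealed 6 new [(3,0) (3,1) (3,2) (4,0) (4,1) (4,2)] -> total=7
Click 3 (3,4) count=2: revealed 1 new [(3,4)] -> total=8

Answer: 8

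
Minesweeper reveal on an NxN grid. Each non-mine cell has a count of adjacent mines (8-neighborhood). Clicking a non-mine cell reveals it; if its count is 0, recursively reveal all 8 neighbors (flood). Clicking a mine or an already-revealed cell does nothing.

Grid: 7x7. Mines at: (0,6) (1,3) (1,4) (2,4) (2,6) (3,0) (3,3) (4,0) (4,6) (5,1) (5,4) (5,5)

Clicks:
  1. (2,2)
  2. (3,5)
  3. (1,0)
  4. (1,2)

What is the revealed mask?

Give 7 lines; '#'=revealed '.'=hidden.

Click 1 (2,2) count=2: revealed 1 new [(2,2)] -> total=1
Click 2 (3,5) count=3: revealed 1 new [(3,5)] -> total=2
Click 3 (1,0) count=0: revealed 8 new [(0,0) (0,1) (0,2) (1,0) (1,1) (1,2) (2,0) (2,1)] -> total=10
Click 4 (1,2) count=1: revealed 0 new [(none)] -> total=10

Answer: ###....
###....
###....
.....#.
.......
.......
.......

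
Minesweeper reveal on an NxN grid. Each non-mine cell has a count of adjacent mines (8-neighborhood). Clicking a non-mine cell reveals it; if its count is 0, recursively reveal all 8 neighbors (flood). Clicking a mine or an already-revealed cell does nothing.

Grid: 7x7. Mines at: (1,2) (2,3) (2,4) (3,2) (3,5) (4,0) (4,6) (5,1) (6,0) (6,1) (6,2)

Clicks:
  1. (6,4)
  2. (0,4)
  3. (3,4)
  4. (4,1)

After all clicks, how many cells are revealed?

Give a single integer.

Answer: 23

Derivation:
Click 1 (6,4) count=0: revealed 11 new [(4,3) (4,4) (4,5) (5,3) (5,4) (5,5) (5,6) (6,3) (6,4) (6,5) (6,6)] -> total=11
Click 2 (0,4) count=0: revealed 10 new [(0,3) (0,4) (0,5) (0,6) (1,3) (1,4) (1,5) (1,6) (2,5) (2,6)] -> total=21
Click 3 (3,4) count=3: revealed 1 new [(3,4)] -> total=22
Click 4 (4,1) count=3: revealed 1 new [(4,1)] -> total=23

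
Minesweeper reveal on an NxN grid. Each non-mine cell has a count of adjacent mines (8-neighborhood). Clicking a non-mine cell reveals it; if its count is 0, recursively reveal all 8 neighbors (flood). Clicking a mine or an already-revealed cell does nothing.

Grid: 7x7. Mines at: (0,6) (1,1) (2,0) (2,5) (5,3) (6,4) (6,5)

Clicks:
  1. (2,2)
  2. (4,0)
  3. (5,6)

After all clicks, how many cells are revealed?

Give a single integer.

Answer: 29

Derivation:
Click 1 (2,2) count=1: revealed 1 new [(2,2)] -> total=1
Click 2 (4,0) count=0: revealed 27 new [(0,2) (0,3) (0,4) (0,5) (1,2) (1,3) (1,4) (1,5) (2,1) (2,3) (2,4) (3,0) (3,1) (3,2) (3,3) (3,4) (4,0) (4,1) (4,2) (4,3) (4,4) (5,0) (5,1) (5,2) (6,0) (6,1) (6,2)] -> total=28
Click 3 (5,6) count=1: revealed 1 new [(5,6)] -> total=29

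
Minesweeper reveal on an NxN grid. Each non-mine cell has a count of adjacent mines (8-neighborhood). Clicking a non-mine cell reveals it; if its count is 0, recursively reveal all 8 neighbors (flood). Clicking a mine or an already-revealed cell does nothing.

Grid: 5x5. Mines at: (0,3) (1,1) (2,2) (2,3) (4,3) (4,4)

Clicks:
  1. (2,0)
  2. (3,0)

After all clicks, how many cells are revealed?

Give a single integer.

Click 1 (2,0) count=1: revealed 1 new [(2,0)] -> total=1
Click 2 (3,0) count=0: revealed 7 new [(2,1) (3,0) (3,1) (3,2) (4,0) (4,1) (4,2)] -> total=8

Answer: 8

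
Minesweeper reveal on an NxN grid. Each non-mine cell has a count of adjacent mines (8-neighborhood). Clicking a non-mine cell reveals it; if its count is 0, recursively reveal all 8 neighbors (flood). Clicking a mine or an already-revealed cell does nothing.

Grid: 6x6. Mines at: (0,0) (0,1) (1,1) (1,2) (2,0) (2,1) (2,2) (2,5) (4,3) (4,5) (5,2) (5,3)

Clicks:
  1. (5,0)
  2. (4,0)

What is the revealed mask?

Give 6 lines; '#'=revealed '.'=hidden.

Answer: ......
......
......
##....
##....
##....

Derivation:
Click 1 (5,0) count=0: revealed 6 new [(3,0) (3,1) (4,0) (4,1) (5,0) (5,1)] -> total=6
Click 2 (4,0) count=0: revealed 0 new [(none)] -> total=6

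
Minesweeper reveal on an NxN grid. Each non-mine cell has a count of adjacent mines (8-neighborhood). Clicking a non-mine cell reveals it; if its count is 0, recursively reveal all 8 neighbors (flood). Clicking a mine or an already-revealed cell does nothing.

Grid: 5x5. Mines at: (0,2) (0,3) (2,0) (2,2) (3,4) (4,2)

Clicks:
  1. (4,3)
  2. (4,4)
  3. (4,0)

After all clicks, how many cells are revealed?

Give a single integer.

Answer: 6

Derivation:
Click 1 (4,3) count=2: revealed 1 new [(4,3)] -> total=1
Click 2 (4,4) count=1: revealed 1 new [(4,4)] -> total=2
Click 3 (4,0) count=0: revealed 4 new [(3,0) (3,1) (4,0) (4,1)] -> total=6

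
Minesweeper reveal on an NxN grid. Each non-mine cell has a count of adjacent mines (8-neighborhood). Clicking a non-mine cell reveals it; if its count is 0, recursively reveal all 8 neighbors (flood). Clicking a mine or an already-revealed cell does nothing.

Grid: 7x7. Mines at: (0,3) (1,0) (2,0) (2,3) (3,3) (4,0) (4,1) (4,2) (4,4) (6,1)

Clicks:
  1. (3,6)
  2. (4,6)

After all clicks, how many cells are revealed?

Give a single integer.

Answer: 24

Derivation:
Click 1 (3,6) count=0: revealed 24 new [(0,4) (0,5) (0,6) (1,4) (1,5) (1,6) (2,4) (2,5) (2,6) (3,4) (3,5) (3,6) (4,5) (4,6) (5,2) (5,3) (5,4) (5,5) (5,6) (6,2) (6,3) (6,4) (6,5) (6,6)] -> total=24
Click 2 (4,6) count=0: revealed 0 new [(none)] -> total=24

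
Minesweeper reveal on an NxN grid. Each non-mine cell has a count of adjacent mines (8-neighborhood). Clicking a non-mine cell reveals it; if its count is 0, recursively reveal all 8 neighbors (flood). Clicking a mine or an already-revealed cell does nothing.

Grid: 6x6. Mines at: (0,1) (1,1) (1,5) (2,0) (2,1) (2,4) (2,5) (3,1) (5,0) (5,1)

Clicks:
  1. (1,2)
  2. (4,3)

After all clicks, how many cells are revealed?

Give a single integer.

Click 1 (1,2) count=3: revealed 1 new [(1,2)] -> total=1
Click 2 (4,3) count=0: revealed 12 new [(3,2) (3,3) (3,4) (3,5) (4,2) (4,3) (4,4) (4,5) (5,2) (5,3) (5,4) (5,5)] -> total=13

Answer: 13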